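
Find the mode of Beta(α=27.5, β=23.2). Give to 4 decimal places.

With α,β > 1, mode = (α−1)/(α+β−2) = 26.5/48.7 = 0.5441.

0.5441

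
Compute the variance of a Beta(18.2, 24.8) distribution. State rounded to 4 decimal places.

0.0055

α+β = 43.0 and αβ = 451.36, so Var = αβ/[(α+β)²(α+β+1)] = 451.36/81356.000 = 0.0055.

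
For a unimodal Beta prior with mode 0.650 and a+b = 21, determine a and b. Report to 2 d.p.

a = 13.35, b = 7.65

For a,b>1 the mode is (a−1)/(a+b−2), so a = mode·(κ−2)+1 = 0.650×19+1 = 13.35.
And b = (1−mode)·(κ−2)+1 = 0.350×19+1 = 7.65.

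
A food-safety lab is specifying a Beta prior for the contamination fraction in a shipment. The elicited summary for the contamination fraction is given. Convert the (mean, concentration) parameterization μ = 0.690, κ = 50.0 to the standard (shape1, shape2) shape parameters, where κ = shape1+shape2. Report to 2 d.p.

Split κ in proportion μ : (1−μ): shape1 = 0.690·50.0 = 34.50, shape2 = 50.0 − 34.50 = 15.50.

shape1 = 34.50, shape2 = 15.50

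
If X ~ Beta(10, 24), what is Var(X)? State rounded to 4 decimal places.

0.0059

μ = 10/34 = 0.294118; Var = μ(1−μ)/(α+β+1) = 0.2076125/35 = 0.0059.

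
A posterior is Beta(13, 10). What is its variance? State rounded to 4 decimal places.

0.0102

α+β = 23 and αβ = 130, so Var = αβ/[(α+β)²(α+β+1)] = 130/12696 = 0.0102.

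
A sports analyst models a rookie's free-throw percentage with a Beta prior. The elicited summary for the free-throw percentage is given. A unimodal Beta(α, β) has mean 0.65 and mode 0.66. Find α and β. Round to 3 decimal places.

α = 20.800, β = 11.200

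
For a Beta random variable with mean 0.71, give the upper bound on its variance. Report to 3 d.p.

0.206

Var = μ(1−μ)/(α+β+1), which approaches μ(1−μ) as α+β → 0.
So the supremum is μ(1−μ) = 0.71×0.29 = 0.206.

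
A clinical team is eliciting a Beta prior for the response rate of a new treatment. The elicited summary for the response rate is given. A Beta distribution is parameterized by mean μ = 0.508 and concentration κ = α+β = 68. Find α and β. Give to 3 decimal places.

α = 34.544, β = 33.456

α = μκ = 0.508×68 = 34.544 and β = (1−μ)κ = 0.492×68 = 33.456.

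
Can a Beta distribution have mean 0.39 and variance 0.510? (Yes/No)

No

For any Beta, Var(X) < E[X]·(1−E[X]).
Here μ(1−μ) = 0.39×0.61 = 0.2379, and 0.510 ≥ 0.2379.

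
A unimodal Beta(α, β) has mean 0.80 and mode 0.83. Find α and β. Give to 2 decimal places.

With s = α+β: μ = α/s and mode = (α−1)/(s−2). Eliminating α = μs,
μs − 1 = m(s−2) ⇒ s(μ−m) = 1−2m ⇒ s = -0.66/-0.03 = 22.0000.
So α = μs = 17.60, β = (1−μ)s = 4.40.

α = 17.60, β = 4.40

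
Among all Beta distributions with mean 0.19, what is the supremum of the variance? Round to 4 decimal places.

Var = μ(1−μ)/(α+β+1), which approaches μ(1−μ) as α+β → 0.
So the supremum is μ(1−μ) = 0.19×0.81 = 0.1539.

0.1539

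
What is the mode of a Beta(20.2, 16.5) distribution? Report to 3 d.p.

0.553

With α,β > 1, mode = (α−1)/(α+β−2) = 19.2/34.7 = 0.553.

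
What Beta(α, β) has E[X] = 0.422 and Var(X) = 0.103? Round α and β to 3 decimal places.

Write ν = α+β; then α = μν and Var = μ(1−μ)/(ν+1).
ν = μ(1−μ)/Var − 1 = 0.243916/0.103 − 1 = 1.3681.
α = 0.422·1.3681 = 0.577, β = 0.578·1.3681 = 0.791.

α = 0.577, β = 0.791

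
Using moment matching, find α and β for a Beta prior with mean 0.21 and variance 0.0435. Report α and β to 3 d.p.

By moment matching, α+β = μ(1−μ)/σ² − 1 = (0.21·0.79)/0.0435 − 1 = 3.8138 − 1 = 2.8138.
Since α/(α+β) = μ, α = 0.21·2.8138 = 0.591 and β = 0.79·2.8138 = 2.223.

α = 0.591, β = 2.223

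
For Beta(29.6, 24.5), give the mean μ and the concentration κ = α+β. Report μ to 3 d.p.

κ = α+β = 29.6+24.5 = 54.1; μ = α/κ = 29.6/54.1 = 0.547.

μ = 0.547, κ = 54.1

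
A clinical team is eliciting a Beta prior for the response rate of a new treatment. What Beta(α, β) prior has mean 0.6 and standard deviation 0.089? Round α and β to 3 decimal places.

First σ² = 0.007921. Setting α = μn, β = (1−μ)n with n = α+β,
μ(1−μ)/(n+1) = 0.007921 ⇒ n+1 = 0.24/0.007921 = 30.2992 ⇒ n = 29.2992.
Hence α = 0.6×29.2992 = 17.580, β = 0.4×29.2992 = 11.720.

α = 17.580, β = 11.720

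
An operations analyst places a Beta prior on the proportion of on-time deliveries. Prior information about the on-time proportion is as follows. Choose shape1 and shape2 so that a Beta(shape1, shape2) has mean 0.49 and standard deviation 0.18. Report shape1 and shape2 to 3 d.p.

shape1 = 3.289, shape2 = 3.424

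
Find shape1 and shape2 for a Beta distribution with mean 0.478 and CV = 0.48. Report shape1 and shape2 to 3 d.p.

σ = CV·μ = 0.48×0.478 = 0.22944, so σ² = 0.052643.
s+1 = μ(1−μ)/σ² = 0.249516/0.052643 = 4.7398, so s = shape1+shape2 = 3.7398.
shape1 = μs = 1.788, shape2 = (1−μ)s = 1.952.

shape1 = 1.788, shape2 = 1.952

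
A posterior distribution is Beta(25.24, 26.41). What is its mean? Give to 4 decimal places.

The Beta mean is α/(α+β) = 25.24/(25.24+26.41) = 0.4887.

0.4887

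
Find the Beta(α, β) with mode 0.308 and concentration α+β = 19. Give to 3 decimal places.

α = 6.236, β = 12.764

Since the density peak of Beta(α,β) is at (α−1)/(α+β−2),
α = 1 + 0.308(19−2) = 6.236 and β = 19 − 6.236 = 12.764.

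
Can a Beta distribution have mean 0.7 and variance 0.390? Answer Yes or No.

No

A Beta with mean μ has variance μ(1−μ)/(α+β+1) < μ(1−μ).
Here μ(1−μ) = 0.7×0.3 = 0.21, and 0.390 ≥ 0.21.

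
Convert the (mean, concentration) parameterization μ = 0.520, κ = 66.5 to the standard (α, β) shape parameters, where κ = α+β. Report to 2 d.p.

α = 34.58, β = 31.92

α = μκ = 0.520×66.5 = 34.58 and β = (1−μ)κ = 0.480×66.5 = 31.92.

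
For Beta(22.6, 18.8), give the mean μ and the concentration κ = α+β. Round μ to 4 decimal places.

κ = α+β = 22.6+18.8 = 41.4; μ = α/κ = 22.6/41.4 = 0.5459.

μ = 0.5459, κ = 41.4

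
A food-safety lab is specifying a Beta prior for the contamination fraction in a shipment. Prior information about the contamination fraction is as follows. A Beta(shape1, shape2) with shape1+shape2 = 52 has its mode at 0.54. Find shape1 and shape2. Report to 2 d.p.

shape1 = 28.00, shape2 = 24.00

Mode = (shape1−1)/(κ−2) with κ = shape1+shape2, so shape1−1 = 0.54·50 = 27.00.
shape1 = 28.00; shape2 = κ − shape1 = 24.00.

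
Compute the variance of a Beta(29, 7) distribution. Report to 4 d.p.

α+β = 36 and αβ = 203, so Var = αβ/[(α+β)²(α+β+1)] = 203/47952 = 0.0042.

0.0042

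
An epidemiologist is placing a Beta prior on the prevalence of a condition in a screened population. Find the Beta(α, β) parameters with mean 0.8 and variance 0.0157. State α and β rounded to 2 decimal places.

By moment matching, α+β = μ(1−μ)/σ² − 1 = (0.8·0.2)/0.0157 − 1 = 10.1911 − 1 = 9.1911.
Since α/(α+β) = μ, α = 0.8·9.1911 = 7.35 and β = 0.2·9.1911 = 1.84.

α = 7.35, β = 1.84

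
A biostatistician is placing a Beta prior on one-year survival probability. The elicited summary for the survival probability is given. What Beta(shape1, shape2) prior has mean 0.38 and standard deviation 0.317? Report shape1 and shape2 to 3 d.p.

shape1 = 0.511, shape2 = 0.834

σ² = 0.317² = 0.100489.
With s = shape1+shape2, Var = μ(1−μ)/(s+1), so s+1 = (0.38×0.62)/0.100489 = 2.3445 and s = 1.3445.
shape1 = μs = 0.511, shape2 = (1−μ)s = 0.834.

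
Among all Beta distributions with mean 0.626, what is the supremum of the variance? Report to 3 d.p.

0.234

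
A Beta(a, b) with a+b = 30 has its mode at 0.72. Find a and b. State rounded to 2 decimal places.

Mode = (a−1)/(κ−2) with κ = a+b, so a−1 = 0.72·28 = 20.16.
a = 21.16; b = κ − a = 8.84.

a = 21.16, b = 8.84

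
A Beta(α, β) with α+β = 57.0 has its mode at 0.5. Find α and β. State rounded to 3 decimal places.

α = 28.500, β = 28.500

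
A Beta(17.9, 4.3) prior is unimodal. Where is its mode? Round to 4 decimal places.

The density x^(α−1)(1−x)^(β−1) is maximised at (α−1)/(α+β−2) = 16.9/20.2 = 0.8366.

0.8366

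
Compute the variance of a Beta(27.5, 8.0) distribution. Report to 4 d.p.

Var = αβ/[(α+β)²(α+β+1)] = (27.5×8.0)/(35.5²×36.5) = 220.00/45999.125 = 0.0048.

0.0048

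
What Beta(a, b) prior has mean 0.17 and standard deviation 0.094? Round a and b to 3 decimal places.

a = 2.545, b = 12.424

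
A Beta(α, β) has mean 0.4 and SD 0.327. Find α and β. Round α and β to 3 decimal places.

α = 0.498, β = 0.747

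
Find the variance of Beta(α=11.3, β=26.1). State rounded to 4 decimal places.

Var = αβ/[(α+β)²(α+β+1)] = (11.3×26.1)/(37.4²×38.4) = 294.93/53712.384 = 0.0055.

0.0055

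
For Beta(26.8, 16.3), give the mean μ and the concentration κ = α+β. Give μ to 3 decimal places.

μ = 0.622, κ = 43.1

κ = α+β = 26.8+16.3 = 43.1; μ = α/κ = 26.8/43.1 = 0.622.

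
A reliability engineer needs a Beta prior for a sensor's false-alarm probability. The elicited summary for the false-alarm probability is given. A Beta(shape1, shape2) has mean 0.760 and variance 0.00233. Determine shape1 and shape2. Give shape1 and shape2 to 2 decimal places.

Write ν = shape1+shape2; then shape1 = μν and Var = μ(1−μ)/(ν+1).
ν = μ(1−μ)/Var − 1 = 0.182400/0.00233 − 1 = 77.2833.
shape1 = 0.760·77.2833 = 58.74, shape2 = 0.240·77.2833 = 18.55.

shape1 = 58.74, shape2 = 18.55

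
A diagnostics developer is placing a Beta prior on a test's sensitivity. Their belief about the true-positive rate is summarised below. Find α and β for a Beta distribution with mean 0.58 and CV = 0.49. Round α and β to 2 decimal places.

σ = CV·μ = 0.49×0.58 = 0.28420, so σ² = 0.080770.
s+1 = μ(1−μ)/σ² = 0.2436/0.080770 = 3.0160, so s = α+β = 2.0160.
α = μs = 1.17, β = (1−μ)s = 0.85.

α = 1.17, β = 0.85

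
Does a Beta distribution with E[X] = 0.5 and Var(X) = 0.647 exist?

No

A Beta with mean μ has variance μ(1−μ)/(α+β+1) < μ(1−μ).
Here μ(1−μ) = 0.5×0.5 = 0.25, and 0.647 ≥ 0.25.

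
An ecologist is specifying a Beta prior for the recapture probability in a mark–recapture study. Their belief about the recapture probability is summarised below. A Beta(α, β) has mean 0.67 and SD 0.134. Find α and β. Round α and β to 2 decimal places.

α = 7.58, β = 3.73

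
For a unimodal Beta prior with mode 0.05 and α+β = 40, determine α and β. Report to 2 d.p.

α = 2.90, β = 37.10

Since the density peak of Beta(α,β) is at (α−1)/(α+β−2),
α = 1 + 0.05(40−2) = 2.90 and β = 40 − 2.90 = 37.10.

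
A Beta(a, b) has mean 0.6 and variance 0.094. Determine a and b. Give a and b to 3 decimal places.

Write ν = a+b; then a = μν and Var = μ(1−μ)/(ν+1).
ν = μ(1−μ)/Var − 1 = 0.24/0.094 − 1 = 1.5532.
a = 0.6·1.5532 = 0.932, b = 0.4·1.5532 = 0.621.

a = 0.932, b = 0.621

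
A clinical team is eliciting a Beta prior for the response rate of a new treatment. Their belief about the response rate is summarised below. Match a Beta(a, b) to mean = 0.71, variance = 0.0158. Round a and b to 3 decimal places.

By moment matching, a+b = μ(1−μ)/σ² − 1 = (0.71·0.29)/0.0158 − 1 = 13.0316 − 1 = 12.0316.
Since a/(a+b) = μ, a = 0.71·12.0316 = 8.542 and b = 0.29·12.0316 = 3.489.

a = 8.542, b = 3.489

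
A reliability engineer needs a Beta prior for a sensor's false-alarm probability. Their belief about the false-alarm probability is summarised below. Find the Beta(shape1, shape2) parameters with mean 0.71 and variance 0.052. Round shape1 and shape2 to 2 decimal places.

By moment matching, shape1+shape2 = μ(1−μ)/σ² − 1 = (0.71·0.29)/0.052 − 1 = 3.9596 − 1 = 2.9596.
Since shape1/(shape1+shape2) = μ, shape1 = 0.71·2.9596 = 2.10 and shape2 = 0.29·2.9596 = 0.86.

shape1 = 2.10, shape2 = 0.86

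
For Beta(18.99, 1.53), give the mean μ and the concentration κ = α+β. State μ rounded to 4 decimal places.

κ = α+β = 18.99+1.53 = 20.52; μ = α/κ = 18.99/20.52 = 0.9254.

μ = 0.9254, κ = 20.52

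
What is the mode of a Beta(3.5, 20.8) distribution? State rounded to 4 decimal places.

0.1121

The density x^(α−1)(1−x)^(β−1) is maximised at (α−1)/(α+β−2) = 2.5/22.3 = 0.1121.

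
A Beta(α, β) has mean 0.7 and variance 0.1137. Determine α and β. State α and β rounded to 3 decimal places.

α = 0.593, β = 0.254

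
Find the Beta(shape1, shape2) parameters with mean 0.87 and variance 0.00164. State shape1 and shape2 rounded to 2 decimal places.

shape1 = 59.13, shape2 = 8.84

Write ν = shape1+shape2; then shape1 = μν and Var = μ(1−μ)/(ν+1).
ν = μ(1−μ)/Var − 1 = 0.1131/0.00164 − 1 = 67.9634.
shape1 = 0.87·67.9634 = 59.13, shape2 = 0.13·67.9634 = 8.84.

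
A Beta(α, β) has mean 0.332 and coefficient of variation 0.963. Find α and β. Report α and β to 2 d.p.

α = 0.39, β = 0.78

Var = (CV·μ)² = (0.963×0.332)² = 0.102218.
α+β = μ(1−μ)/Var − 1 = 0.221776/0.102218 − 1 = 1.1696.
Thus α = 0.332·1.1696 = 0.39 and β = 0.668·1.1696 = 0.78.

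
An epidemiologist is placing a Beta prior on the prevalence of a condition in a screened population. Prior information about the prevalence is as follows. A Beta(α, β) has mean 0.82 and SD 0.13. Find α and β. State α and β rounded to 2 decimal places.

α = 6.34, β = 1.39

σ² = 0.13² = 0.0169.
With s = α+β, Var = μ(1−μ)/(s+1), so s+1 = (0.82×0.18)/0.0169 = 8.7337 and s = 7.7337.
α = μs = 6.34, β = (1−μ)s = 1.39.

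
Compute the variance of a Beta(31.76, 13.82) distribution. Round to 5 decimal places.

0.00454

α+β = 45.58 and αβ = 438.9232, so Var = αβ/[(α+β)²(α+β+1)] = 438.9232/96771.645512 = 0.00454.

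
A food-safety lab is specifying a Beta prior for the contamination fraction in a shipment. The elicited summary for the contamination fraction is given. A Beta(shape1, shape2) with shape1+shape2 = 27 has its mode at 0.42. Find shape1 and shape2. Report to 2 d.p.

shape1 = 11.50, shape2 = 15.50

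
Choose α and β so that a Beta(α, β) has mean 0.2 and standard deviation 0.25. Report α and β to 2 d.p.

α = 0.31, β = 1.25

σ² = 0.25² = 0.0625.
With s = α+β, Var = μ(1−μ)/(s+1), so s+1 = (0.2×0.8)/0.0625 = 2.5600 and s = 1.5600.
α = μs = 0.31, β = (1−μ)s = 1.25.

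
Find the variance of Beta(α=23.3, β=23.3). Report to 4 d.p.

0.0053

α+β = 46.6 and αβ = 542.89, so Var = αβ/[(α+β)²(α+β+1)] = 542.89/103366.256 = 0.0053.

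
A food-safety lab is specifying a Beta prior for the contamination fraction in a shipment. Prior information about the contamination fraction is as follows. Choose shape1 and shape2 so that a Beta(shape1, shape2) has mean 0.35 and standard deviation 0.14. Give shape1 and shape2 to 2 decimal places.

shape1 = 3.71, shape2 = 6.89

First σ² = 0.0196. Setting shape1 = μn, shape2 = (1−μ)n with n = shape1+shape2,
μ(1−μ)/(n+1) = 0.0196 ⇒ n+1 = 0.2275/0.0196 = 11.6071 ⇒ n = 10.6071.
Hence shape1 = 0.35×10.6071 = 3.71, shape2 = 0.65×10.6071 = 6.89.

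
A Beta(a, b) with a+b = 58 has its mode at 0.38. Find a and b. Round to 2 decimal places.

a = 22.28, b = 35.72

For a,b>1 the mode is (a−1)/(a+b−2), so a = mode·(κ−2)+1 = 0.38×56+1 = 22.28.
And b = (1−mode)·(κ−2)+1 = 0.62×56+1 = 35.72.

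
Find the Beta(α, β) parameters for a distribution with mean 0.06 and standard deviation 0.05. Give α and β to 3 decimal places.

Variance = 0.05² = 0.0025. The moment-matching identity α+β = μ(1−μ)/Var − 1 gives
α+β = 0.0564/0.0025 − 1 = 21.5600, so α = μ·21.5600 = 1.294 and β = (1−μ)·21.5600 = 20.266.

α = 1.294, β = 20.266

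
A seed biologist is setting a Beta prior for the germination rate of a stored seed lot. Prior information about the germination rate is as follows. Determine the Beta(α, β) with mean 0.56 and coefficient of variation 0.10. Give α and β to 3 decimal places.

α = 43.440, β = 34.131

Var = (CV·μ)² = (0.10×0.56)² = 0.003136.
α+β = μ(1−μ)/Var − 1 = 0.2464/0.003136 − 1 = 77.5714.
Thus α = 0.56·77.5714 = 43.440 and β = 0.44·77.5714 = 34.131.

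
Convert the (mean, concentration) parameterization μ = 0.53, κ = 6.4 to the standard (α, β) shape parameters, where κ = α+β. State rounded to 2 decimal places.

α = μκ = 0.53×6.4 = 3.39 and β = (1−μ)κ = 0.47×6.4 = 3.01.

α = 3.39, β = 3.01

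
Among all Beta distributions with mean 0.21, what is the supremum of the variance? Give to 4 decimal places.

For fixed mean μ the Beta variance is μ(1−μ)/(α+β+1), increasing as α+β decreases.
Its least upper bound (not attained) is μ(1−μ) = 0.21·0.79 = 0.1659.

0.1659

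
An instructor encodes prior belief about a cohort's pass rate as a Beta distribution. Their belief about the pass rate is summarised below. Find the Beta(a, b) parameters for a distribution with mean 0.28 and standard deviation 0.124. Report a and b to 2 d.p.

σ² = 0.124² = 0.015376.
With s = a+b, Var = μ(1−μ)/(s+1), so s+1 = (0.28×0.72)/0.015376 = 13.1113 and s = 12.1113.
a = μs = 3.39, b = (1−μ)s = 8.72.

a = 3.39, b = 8.72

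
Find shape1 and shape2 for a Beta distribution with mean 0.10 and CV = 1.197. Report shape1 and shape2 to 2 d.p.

shape1 = 0.53, shape2 = 4.75

σ = CV·μ = 1.197×0.10 = 0.11970, so σ² = 0.014328.
s+1 = μ(1−μ)/σ² = 0.0900/0.014328 = 6.2814, so s = shape1+shape2 = 5.2814.
shape1 = μs = 0.53, shape2 = (1−μ)s = 4.75.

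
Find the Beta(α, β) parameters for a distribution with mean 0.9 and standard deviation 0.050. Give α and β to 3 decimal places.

α = 31.500, β = 3.500

σ² = 0.050² = 0.002500.
With s = α+β, Var = μ(1−μ)/(s+1), so s+1 = (0.9×0.1)/0.002500 = 36.0000 and s = 35.0000.
α = μs = 31.500, β = (1−μ)s = 3.500.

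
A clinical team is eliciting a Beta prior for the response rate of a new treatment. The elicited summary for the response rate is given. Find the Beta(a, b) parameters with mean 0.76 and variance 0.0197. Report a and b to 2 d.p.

a = 6.28, b = 1.98

Write ν = a+b; then a = μν and Var = μ(1−μ)/(ν+1).
ν = μ(1−μ)/Var − 1 = 0.1824/0.0197 − 1 = 8.2589.
a = 0.76·8.2589 = 6.28, b = 0.24·8.2589 = 1.98.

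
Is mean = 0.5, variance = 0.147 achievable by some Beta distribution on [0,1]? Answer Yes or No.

The Beta variance bound is σ² < μ(1−μ).
Here μ(1−μ) = 0.5×0.5 = 0.25, and 0.147 < 0.25.

Yes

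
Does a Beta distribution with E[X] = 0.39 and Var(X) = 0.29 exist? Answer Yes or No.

No

The Beta variance bound is σ² < μ(1−μ).
Here μ(1−μ) = 0.39×0.61 = 0.2379, and 0.29 ≥ 0.2379.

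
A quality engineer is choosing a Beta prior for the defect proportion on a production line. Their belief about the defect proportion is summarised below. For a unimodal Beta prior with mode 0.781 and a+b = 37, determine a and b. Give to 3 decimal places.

a = 28.335, b = 8.665

For a,b>1 the mode is (a−1)/(a+b−2), so a = mode·(κ−2)+1 = 0.781×35+1 = 28.335.
And b = (1−mode)·(κ−2)+1 = 0.219×35+1 = 8.665.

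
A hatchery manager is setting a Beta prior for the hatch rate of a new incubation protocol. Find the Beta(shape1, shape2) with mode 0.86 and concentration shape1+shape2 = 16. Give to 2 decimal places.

shape1 = 13.04, shape2 = 2.96

For shape1,shape2>1 the mode is (shape1−1)/(shape1+shape2−2), so shape1 = mode·(κ−2)+1 = 0.86×14+1 = 13.04.
And shape2 = (1−mode)·(κ−2)+1 = 0.14×14+1 = 2.96.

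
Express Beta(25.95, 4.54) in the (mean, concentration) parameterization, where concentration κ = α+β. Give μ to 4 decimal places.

κ = α+β = 25.95+4.54 = 30.49; μ = α/κ = 25.95/30.49 = 0.8511.

μ = 0.8511, κ = 30.49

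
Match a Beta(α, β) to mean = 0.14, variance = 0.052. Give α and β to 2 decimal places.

α = 0.18, β = 1.13

By moment matching, α+β = μ(1−μ)/σ² − 1 = (0.14·0.86)/0.052 − 1 = 2.3154 − 1 = 1.3154.
Since α/(α+β) = μ, α = 0.14·1.3154 = 0.18 and β = 0.86·1.3154 = 1.13.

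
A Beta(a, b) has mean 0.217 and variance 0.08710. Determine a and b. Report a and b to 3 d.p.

a = 0.206, b = 0.744

By moment matching, a+b = μ(1−μ)/σ² − 1 = (0.217·0.783)/0.08710 − 1 = 1.9508 − 1 = 0.9508.
Since a/(a+b) = μ, a = 0.217·0.9508 = 0.206 and b = 0.783·0.9508 = 0.744.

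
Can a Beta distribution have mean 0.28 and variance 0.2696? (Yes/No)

For any Beta, Var(X) < E[X]·(1−E[X]).
Here μ(1−μ) = 0.28×0.72 = 0.2016, and 0.2696 ≥ 0.2016.

No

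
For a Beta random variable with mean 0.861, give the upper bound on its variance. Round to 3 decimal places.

Var = μ(1−μ)/(α+β+1), which approaches μ(1−μ) as α+β → 0.
So the supremum is μ(1−μ) = 0.861×0.139 = 0.120.

0.120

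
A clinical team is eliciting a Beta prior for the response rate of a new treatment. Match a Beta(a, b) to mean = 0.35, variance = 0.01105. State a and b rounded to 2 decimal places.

a = 6.86, b = 12.73

By moment matching, a+b = μ(1−μ)/σ² − 1 = (0.35·0.65)/0.01105 − 1 = 20.5882 − 1 = 19.5882.
Since a/(a+b) = μ, a = 0.35·19.5882 = 6.86 and b = 0.65·19.5882 = 12.73.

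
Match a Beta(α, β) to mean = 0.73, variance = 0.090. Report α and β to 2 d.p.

α = 0.87, β = 0.32

Let s = α+β. The Beta variance is μ(1−μ)/(s+1).
So s+1 = μ(1−μ)/σ² = (0.73×0.27)/0.090 = 0.1971/0.090 = 2.1900, giving s = 1.1900.
Then α = μs = 0.73×1.1900 = 0.87 and β = (1−μ)s = 0.27×1.1900 = 0.32.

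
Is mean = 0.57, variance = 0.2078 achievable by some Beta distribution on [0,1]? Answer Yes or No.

For any Beta, Var(X) < E[X]·(1−E[X]).
Here μ(1−μ) = 0.57×0.43 = 0.2451, and 0.2078 < 0.2451.

Yes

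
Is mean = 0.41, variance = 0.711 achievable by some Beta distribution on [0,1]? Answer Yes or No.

No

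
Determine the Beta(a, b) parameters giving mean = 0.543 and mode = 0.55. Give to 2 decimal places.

With s = a+b: μ = a/s and mode = (a−1)/(s−2). Eliminating a = μs,
μs − 1 = m(s−2) ⇒ s(μ−m) = 1−2m ⇒ s = -0.10/-0.007 = 14.2857.
So a = μs = 7.76, b = (1−μ)s = 6.53.

a = 7.76, b = 6.53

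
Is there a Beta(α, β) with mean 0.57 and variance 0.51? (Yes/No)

No

The Beta variance bound is σ² < μ(1−μ).
Here μ(1−μ) = 0.57×0.43 = 0.2451, and 0.51 ≥ 0.2451.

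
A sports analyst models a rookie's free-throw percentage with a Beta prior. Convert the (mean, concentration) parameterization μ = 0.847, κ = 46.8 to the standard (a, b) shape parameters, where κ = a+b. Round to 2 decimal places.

a = 39.64, b = 7.16

a = μκ = 0.847×46.8 = 39.64 and b = (1−μ)κ = 0.153×46.8 = 7.16.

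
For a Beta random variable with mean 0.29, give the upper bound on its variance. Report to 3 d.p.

0.206

Var = μ(1−μ)/(α+β+1), which approaches μ(1−μ) as α+β → 0.
So the supremum is μ(1−μ) = 0.29×0.71 = 0.206.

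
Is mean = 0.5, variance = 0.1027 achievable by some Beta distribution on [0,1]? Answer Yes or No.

Yes

A Beta with mean μ has variance μ(1−μ)/(α+β+1) < μ(1−μ).
Here μ(1−μ) = 0.5×0.5 = 0.25, and 0.1027 < 0.25.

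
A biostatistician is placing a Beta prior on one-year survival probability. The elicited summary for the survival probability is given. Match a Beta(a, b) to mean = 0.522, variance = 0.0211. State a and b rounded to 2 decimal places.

a = 5.65, b = 5.17

By moment matching, a+b = μ(1−μ)/σ² − 1 = (0.522·0.478)/0.0211 − 1 = 11.8254 − 1 = 10.8254.
Since a/(a+b) = μ, a = 0.522·10.8254 = 5.65 and b = 0.478·10.8254 = 5.17.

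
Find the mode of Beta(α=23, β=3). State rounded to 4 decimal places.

0.9167

The density x^(α−1)(1−x)^(β−1) is maximised at (α−1)/(α+β−2) = 22/24 = 0.9167.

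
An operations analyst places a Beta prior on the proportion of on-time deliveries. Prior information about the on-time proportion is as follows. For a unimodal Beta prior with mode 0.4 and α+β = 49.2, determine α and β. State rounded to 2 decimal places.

For α,β>1 the mode is (α−1)/(α+β−2), so α = mode·(κ−2)+1 = 0.4×47.2+1 = 19.88.
And β = (1−mode)·(κ−2)+1 = 0.6×47.2+1 = 29.32.

α = 19.88, β = 29.32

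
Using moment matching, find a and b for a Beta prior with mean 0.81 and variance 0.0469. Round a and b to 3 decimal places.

a = 1.848, b = 0.433

Write ν = a+b; then a = μν and Var = μ(1−μ)/(ν+1).
ν = μ(1−μ)/Var − 1 = 0.1539/0.0469 − 1 = 2.2814.
a = 0.81·2.2814 = 1.848, b = 0.19·2.2814 = 0.433.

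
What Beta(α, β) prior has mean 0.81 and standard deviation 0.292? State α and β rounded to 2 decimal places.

α = 0.65, β = 0.15

First σ² = 0.085264. Setting α = μn, β = (1−μ)n with n = α+β,
μ(1−μ)/(n+1) = 0.085264 ⇒ n+1 = 0.1539/0.085264 = 1.8050 ⇒ n = 0.8050.
Hence α = 0.81×0.8050 = 0.65, β = 0.19×0.8050 = 0.15.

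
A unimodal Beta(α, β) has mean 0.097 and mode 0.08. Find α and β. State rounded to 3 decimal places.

α = 4.793, β = 44.619

Let s = α+β. Mean gives α = μs = 0.097s; mode gives (α−1)/(s−2) = 0.08.
Substituting: 0.097s − 1 = 0.08(s−2) = 0.08s − 0.16, so 0.017s = 0.84 and s = 49.4118.
Then α = 0.097×49.4118 = 4.793 and β = s−α = 44.619.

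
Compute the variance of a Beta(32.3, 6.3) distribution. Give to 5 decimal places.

Var = αβ/[(α+β)²(α+β+1)] = (32.3×6.3)/(38.6²×39.6) = 203.49/59002.416 = 0.00345.

0.00345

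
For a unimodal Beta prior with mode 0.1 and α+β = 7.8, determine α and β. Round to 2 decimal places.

α = 1.58, β = 6.22

Mode = (α−1)/(κ−2) with κ = α+β, so α−1 = 0.1·5.8 = 0.58.
α = 1.58; β = κ − α = 6.22.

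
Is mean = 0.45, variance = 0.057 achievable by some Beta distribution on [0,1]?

For any Beta, Var(X) < E[X]·(1−E[X]).
Here μ(1−μ) = 0.45×0.55 = 0.2475, and 0.057 < 0.2475.

Yes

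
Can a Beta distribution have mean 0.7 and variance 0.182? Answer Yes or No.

Yes

For any Beta, Var(X) < E[X]·(1−E[X]).
Here μ(1−μ) = 0.7×0.3 = 0.21, and 0.182 < 0.21.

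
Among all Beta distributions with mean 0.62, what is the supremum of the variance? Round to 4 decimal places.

Var = μ(1−μ)/(α+β+1), which approaches μ(1−μ) as α+β → 0.
So the supremum is μ(1−μ) = 0.62×0.38 = 0.2356.

0.2356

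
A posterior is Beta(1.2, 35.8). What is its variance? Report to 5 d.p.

0.00083

Var = αβ/[(α+β)²(α+β+1)] = (1.2×35.8)/(37.0²×38.0) = 42.96/52022.000 = 0.00083.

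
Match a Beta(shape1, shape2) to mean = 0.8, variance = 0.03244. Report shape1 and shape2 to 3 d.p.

Let s = shape1+shape2. The Beta variance is μ(1−μ)/(s+1).
So s+1 = μ(1−μ)/σ² = (0.8×0.2)/0.03244 = 0.16/0.03244 = 4.9322, giving s = 3.9322.
Then shape1 = μs = 0.8×3.9322 = 3.146 and shape2 = (1−μ)s = 0.2×3.9322 = 0.786.

shape1 = 3.146, shape2 = 0.786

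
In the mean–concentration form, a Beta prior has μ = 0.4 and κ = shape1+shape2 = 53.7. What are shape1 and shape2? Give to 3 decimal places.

Split κ in proportion μ : (1−μ): shape1 = 0.4·53.7 = 21.480, shape2 = 53.7 − 21.480 = 32.220.

shape1 = 21.480, shape2 = 32.220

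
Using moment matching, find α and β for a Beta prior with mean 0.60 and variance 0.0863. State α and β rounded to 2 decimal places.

α = 1.07, β = 0.71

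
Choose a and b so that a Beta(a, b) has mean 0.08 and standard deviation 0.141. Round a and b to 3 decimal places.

Variance = 0.141² = 0.019881. The moment-matching identity a+b = μ(1−μ)/Var − 1 gives
a+b = 0.0736/0.019881 − 1 = 2.7020, so a = μ·2.7020 = 0.216 and b = (1−μ)·2.7020 = 2.486.

a = 0.216, b = 2.486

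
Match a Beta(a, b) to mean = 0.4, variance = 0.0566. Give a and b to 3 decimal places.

By moment matching, a+b = μ(1−μ)/σ² − 1 = (0.4·0.6)/0.0566 − 1 = 4.2403 − 1 = 3.2403.
Since a/(a+b) = μ, a = 0.4·3.2403 = 1.296 and b = 0.6·3.2403 = 1.944.

a = 1.296, b = 1.944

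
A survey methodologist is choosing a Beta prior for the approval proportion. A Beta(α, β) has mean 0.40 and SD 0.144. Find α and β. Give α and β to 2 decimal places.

α = 4.23, β = 6.34

First σ² = 0.020736. Setting α = μn, β = (1−μ)n with n = α+β,
μ(1−μ)/(n+1) = 0.020736 ⇒ n+1 = 0.2400/0.020736 = 11.5741 ⇒ n = 10.5741.
Hence α = 0.40×10.5741 = 4.23, β = 0.60×10.5741 = 6.34.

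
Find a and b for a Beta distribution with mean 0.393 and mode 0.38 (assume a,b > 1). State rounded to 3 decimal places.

a = 7.255, b = 11.206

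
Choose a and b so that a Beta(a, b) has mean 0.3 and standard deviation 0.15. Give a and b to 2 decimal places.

Variance = 0.15² = 0.0225. The moment-matching identity a+b = μ(1−μ)/Var − 1 gives
a+b = 0.21/0.0225 − 1 = 8.3333, so a = μ·8.3333 = 2.50 and b = (1−μ)·8.3333 = 5.83.

a = 2.50, b = 5.83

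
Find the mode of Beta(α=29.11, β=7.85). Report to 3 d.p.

The density x^(α−1)(1−x)^(β−1) is maximised at (α−1)/(α+β−2) = 28.11/34.96 = 0.804.

0.804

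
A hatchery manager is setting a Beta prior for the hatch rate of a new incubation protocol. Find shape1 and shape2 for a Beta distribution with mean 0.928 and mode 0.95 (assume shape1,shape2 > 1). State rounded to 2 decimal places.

shape1 = 37.96, shape2 = 2.95

Let s = shape1+shape2. Mean gives shape1 = μs = 0.928s; mode gives (shape1−1)/(s−2) = 0.95.
Substituting: 0.928s − 1 = 0.95(s−2) = 0.95s − 1.90, so -0.022s = -0.90 and s = 40.9091.
Then shape1 = 0.928×40.9091 = 37.96 and shape2 = s−shape1 = 2.95.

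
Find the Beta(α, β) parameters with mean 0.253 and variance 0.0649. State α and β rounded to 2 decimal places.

α = 0.48, β = 1.43

Write ν = α+β; then α = μν and Var = μ(1−μ)/(ν+1).
ν = μ(1−μ)/Var − 1 = 0.188991/0.0649 − 1 = 1.9120.
α = 0.253·1.9120 = 0.48, β = 0.747·1.9120 = 1.43.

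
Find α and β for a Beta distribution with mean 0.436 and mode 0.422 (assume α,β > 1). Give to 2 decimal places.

α = 4.86, β = 6.28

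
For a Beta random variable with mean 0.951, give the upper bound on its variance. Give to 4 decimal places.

0.0466

Var = μ(1−μ)/(α+β+1), which approaches μ(1−μ) as α+β → 0.
So the supremum is μ(1−μ) = 0.951×0.049 = 0.0466.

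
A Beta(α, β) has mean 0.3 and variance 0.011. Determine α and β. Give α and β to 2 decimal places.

Write ν = α+β; then α = μν and Var = μ(1−μ)/(ν+1).
ν = μ(1−μ)/Var − 1 = 0.21/0.011 − 1 = 18.0909.
α = 0.3·18.0909 = 5.43, β = 0.7·18.0909 = 12.66.

α = 5.43, β = 12.66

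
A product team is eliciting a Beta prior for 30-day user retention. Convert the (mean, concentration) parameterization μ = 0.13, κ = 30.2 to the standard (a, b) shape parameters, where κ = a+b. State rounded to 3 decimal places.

a = 3.926, b = 26.274

Split κ in proportion μ : (1−μ): a = 0.13·30.2 = 3.926, b = 30.2 − 3.926 = 26.274.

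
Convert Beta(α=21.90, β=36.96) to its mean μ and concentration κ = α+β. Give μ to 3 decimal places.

κ = α+β = 21.90+36.96 = 58.86; μ = α/κ = 21.90/58.86 = 0.372.

μ = 0.372, κ = 58.86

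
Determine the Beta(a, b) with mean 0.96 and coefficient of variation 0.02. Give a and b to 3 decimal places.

a = 99.040, b = 4.127

Var = (CV·μ)² = (0.02×0.96)² = 0.000369.
a+b = μ(1−μ)/Var − 1 = 0.0384/0.000369 − 1 = 103.1667.
Thus a = 0.96·103.1667 = 99.040 and b = 0.04·103.1667 = 4.127.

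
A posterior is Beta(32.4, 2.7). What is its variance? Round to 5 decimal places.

0.00197

μ = 32.4/35.1 = 0.923077; Var = μ(1−μ)/(α+β+1) = 0.0710059/36.1 = 0.00197.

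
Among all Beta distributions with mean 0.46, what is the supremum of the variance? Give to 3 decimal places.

0.248

Var = μ(1−μ)/(α+β+1), which approaches μ(1−μ) as α+β → 0.
So the supremum is μ(1−μ) = 0.46×0.54 = 0.248.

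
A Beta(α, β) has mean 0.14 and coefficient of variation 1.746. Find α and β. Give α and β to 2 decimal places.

α = 0.14, β = 0.87

σ = CV·μ = 1.746×0.14 = 0.24444, so σ² = 0.059751.
s+1 = μ(1−μ)/σ² = 0.1204/0.059751 = 2.0150, so s = α+β = 1.0150.
α = μs = 0.14, β = (1−μ)s = 0.87.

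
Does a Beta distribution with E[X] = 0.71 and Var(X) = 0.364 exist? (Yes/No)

No

The Beta variance bound is σ² < μ(1−μ).
Here μ(1−μ) = 0.71×0.29 = 0.2059, and 0.364 ≥ 0.2059.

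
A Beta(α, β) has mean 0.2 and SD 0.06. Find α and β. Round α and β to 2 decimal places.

Variance = 0.06² = 0.0036. The moment-matching identity α+β = μ(1−μ)/Var − 1 gives
α+β = 0.16/0.0036 − 1 = 43.4444, so α = μ·43.4444 = 8.69 and β = (1−μ)·43.4444 = 34.76.

α = 8.69, β = 34.76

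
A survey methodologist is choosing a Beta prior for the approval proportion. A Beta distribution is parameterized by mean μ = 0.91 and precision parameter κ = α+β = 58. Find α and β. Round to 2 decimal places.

α = 52.78, β = 5.22

Split κ in proportion μ : (1−μ): α = 0.91·58 = 52.78, β = 58 − 52.78 = 5.22.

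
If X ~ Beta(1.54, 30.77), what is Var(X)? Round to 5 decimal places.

μ = 1.54/32.31 = 0.047663; Var = μ(1−μ)/(α+β+1) = 0.0453915/33.31 = 0.00136.

0.00136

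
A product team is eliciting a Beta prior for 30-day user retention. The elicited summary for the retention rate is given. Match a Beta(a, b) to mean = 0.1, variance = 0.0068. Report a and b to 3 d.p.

a = 1.224, b = 11.012

Let s = a+b. The Beta variance is μ(1−μ)/(s+1).
So s+1 = μ(1−μ)/σ² = (0.1×0.9)/0.0068 = 0.09/0.0068 = 13.2353, giving s = 12.2353.
Then a = μs = 0.1×12.2353 = 1.224 and b = (1−μ)s = 0.9×12.2353 = 11.012.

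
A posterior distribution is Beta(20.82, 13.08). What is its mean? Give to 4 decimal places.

E[X] = α/(α+β) = 20.82/33.90 = 0.6142.

0.6142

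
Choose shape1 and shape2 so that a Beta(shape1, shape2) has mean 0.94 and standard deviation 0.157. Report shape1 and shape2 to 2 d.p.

shape1 = 1.21, shape2 = 0.08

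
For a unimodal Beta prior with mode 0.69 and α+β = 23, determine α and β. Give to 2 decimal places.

α = 15.49, β = 7.51

Since the density peak of Beta(α,β) is at (α−1)/(α+β−2),
α = 1 + 0.69(23−2) = 15.49 and β = 23 − 15.49 = 7.51.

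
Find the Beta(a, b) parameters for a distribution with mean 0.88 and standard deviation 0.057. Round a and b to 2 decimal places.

a = 27.72, b = 3.78

Variance = 0.057² = 0.003249. The moment-matching identity a+b = μ(1−μ)/Var − 1 gives
a+b = 0.1056/0.003249 − 1 = 31.5023, so a = μ·31.5023 = 27.72 and b = (1−μ)·31.5023 = 3.78.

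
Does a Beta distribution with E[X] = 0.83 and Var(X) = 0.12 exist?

Yes

For any Beta, Var(X) < E[X]·(1−E[X]).
Here μ(1−μ) = 0.83×0.17 = 0.1411, and 0.12 < 0.1411.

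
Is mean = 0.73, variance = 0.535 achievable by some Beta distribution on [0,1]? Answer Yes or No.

No

The Beta variance bound is σ² < μ(1−μ).
Here μ(1−μ) = 0.73×0.27 = 0.1971, and 0.535 ≥ 0.1971.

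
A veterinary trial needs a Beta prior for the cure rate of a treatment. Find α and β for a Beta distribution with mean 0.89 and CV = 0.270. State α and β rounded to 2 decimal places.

α = 0.62, β = 0.08

Var = (CV·μ)² = (0.270×0.89)² = 0.057744.
α+β = μ(1−μ)/Var − 1 = 0.0979/0.057744 − 1 = 0.6954.
Thus α = 0.89·0.6954 = 0.62 and β = 0.11·0.6954 = 0.08.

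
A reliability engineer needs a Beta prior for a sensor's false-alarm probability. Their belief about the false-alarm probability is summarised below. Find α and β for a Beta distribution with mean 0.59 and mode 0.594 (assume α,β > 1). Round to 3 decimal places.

α = 27.730, β = 19.270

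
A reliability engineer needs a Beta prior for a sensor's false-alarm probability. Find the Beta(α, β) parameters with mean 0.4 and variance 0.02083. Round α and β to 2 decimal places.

By moment matching, α+β = μ(1−μ)/σ² − 1 = (0.4·0.6)/0.02083 − 1 = 11.5218 − 1 = 10.5218.
Since α/(α+β) = μ, α = 0.4·10.5218 = 4.21 and β = 0.6·10.5218 = 6.31.

α = 4.21, β = 6.31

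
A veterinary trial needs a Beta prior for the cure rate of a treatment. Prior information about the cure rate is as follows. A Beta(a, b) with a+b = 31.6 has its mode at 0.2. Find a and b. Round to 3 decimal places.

Since the density peak of Beta(a,b) is at (a−1)/(a+b−2),
a = 1 + 0.2(31.6−2) = 6.920 and b = 31.6 − 6.920 = 24.680.

a = 6.920, b = 24.680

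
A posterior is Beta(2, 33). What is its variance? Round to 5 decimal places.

α+β = 35 and αβ = 66, so Var = αβ/[(α+β)²(α+β+1)] = 66/44100 = 0.00150.

0.00150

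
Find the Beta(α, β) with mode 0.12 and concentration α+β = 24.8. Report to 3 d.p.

α = 3.736, β = 21.064

Mode = (α−1)/(κ−2) with κ = α+β, so α−1 = 0.12·22.8 = 2.736.
α = 3.736; β = κ − α = 21.064.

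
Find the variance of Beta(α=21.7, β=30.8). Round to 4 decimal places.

Var = αβ/[(α+β)²(α+β+1)] = (21.7×30.8)/(52.5²×53.5) = 668.36/147459.375 = 0.0045.

0.0045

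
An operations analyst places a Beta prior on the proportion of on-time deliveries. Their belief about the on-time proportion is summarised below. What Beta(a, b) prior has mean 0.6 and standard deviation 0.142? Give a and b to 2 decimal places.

Variance = 0.142² = 0.020164. The moment-matching identity a+b = μ(1−μ)/Var − 1 gives
a+b = 0.24/0.020164 − 1 = 10.9024, so a = μ·10.9024 = 6.54 and b = (1−μ)·10.9024 = 4.36.

a = 6.54, b = 4.36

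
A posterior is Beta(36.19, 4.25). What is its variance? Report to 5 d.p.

0.00227

α+β = 40.44 and αβ = 153.8075, so Var = αβ/[(α+β)²(α+β+1)] = 153.8075/67770.710784 = 0.00227.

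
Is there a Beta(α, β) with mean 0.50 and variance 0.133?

Yes

A Beta with mean μ has variance μ(1−μ)/(α+β+1) < μ(1−μ).
Here μ(1−μ) = 0.50×0.50 = 0.2500, and 0.133 < 0.2500.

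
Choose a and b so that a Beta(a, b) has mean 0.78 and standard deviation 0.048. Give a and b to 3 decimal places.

σ² = 0.048² = 0.002304.
With s = a+b, Var = μ(1−μ)/(s+1), so s+1 = (0.78×0.22)/0.002304 = 74.4792 and s = 73.4792.
a = μs = 57.314, b = (1−μ)s = 16.165.

a = 57.314, b = 16.165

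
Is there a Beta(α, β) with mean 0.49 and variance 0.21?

Yes

A Beta with mean μ has variance μ(1−μ)/(α+β+1) < μ(1−μ).
Here μ(1−μ) = 0.49×0.51 = 0.2499, and 0.21 < 0.2499.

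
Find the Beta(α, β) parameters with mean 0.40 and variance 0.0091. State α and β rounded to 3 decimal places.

By moment matching, α+β = μ(1−μ)/σ² − 1 = (0.40·0.60)/0.0091 − 1 = 26.3736 − 1 = 25.3736.
Since α/(α+β) = μ, α = 0.40·25.3736 = 10.149 and β = 0.60·25.3736 = 15.224.

α = 10.149, β = 15.224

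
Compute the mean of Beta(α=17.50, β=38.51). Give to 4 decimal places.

0.3124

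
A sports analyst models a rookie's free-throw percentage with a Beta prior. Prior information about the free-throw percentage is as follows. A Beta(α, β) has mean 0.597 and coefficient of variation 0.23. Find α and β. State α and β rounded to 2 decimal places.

σ = CV·μ = 0.23×0.597 = 0.13731, so σ² = 0.018854.
s+1 = μ(1−μ)/σ² = 0.240591/0.018854 = 12.7607, so s = α+β = 11.7607.
α = μs = 7.02, β = (1−μ)s = 4.74.

α = 7.02, β = 4.74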